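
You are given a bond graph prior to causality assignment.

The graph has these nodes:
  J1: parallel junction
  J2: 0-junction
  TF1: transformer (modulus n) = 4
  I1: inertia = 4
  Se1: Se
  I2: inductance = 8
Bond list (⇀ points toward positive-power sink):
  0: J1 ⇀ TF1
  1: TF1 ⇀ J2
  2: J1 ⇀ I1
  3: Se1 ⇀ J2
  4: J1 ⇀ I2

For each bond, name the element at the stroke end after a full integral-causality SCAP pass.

β3 →J2  (source Se1 imposes e)
β1 →TF1  (common-e at J2 fixed by 3)
β0 →J1  (TF1: transformer flips bond 1)
β2 →I1  (common-e at J1 fixed by 0)
β4 →I2  (J1: bond 0 brought effort, rest push out)

#0 stroke→J1
#1 stroke→TF1
#2 stroke→I1
#3 stroke→J2
#4 stroke→I2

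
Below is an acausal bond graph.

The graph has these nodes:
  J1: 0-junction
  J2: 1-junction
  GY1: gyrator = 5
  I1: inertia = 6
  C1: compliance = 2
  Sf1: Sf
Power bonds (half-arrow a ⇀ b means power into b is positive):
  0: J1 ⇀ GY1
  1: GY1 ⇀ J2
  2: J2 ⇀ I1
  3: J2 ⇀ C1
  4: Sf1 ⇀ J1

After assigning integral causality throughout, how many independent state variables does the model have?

#4 |Sf1  (Sf1: flow source, stroke at near end)
#0 |J1  (closing 0-jn rule on J1)
#1 |J2  (GY GY1: same side as bond 0)
#2 |I1  (I1: I, integral causality)
#3 |J2  (1-jn J2 has f-setter on 2)

2  (C1, I1 all integral)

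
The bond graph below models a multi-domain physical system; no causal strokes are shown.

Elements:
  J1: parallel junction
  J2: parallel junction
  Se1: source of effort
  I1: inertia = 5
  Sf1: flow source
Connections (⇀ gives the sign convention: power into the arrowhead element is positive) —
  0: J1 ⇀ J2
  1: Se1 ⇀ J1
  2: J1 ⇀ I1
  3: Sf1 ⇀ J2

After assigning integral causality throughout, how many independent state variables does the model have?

1  (I1 all integral)

β1 stroke at J1  (Se1: effort source, stroke at far end)
β3 stroke at Sf1  (Sf1 (Sf) sets flow on bond)
β0 stroke at J2  (J1: bond 1 brought effort, rest push out)
β2 stroke at I1  (0-jn J1 has e-setter on 1)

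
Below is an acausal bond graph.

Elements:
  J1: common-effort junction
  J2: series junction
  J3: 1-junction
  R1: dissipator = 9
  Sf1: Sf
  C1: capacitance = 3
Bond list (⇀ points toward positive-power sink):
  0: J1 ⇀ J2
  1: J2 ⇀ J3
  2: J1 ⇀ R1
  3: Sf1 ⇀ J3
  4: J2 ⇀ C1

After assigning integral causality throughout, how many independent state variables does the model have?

1  (C1 all integral)

bond 3 |Sf1  (source Sf1 imposes f)
bond 1 |J3  (J3 flow already set via bond 3)
bond 0 |J2  (1-jn J2 has f-setter on 1)
bond 4 |J2  (common-f at J2 fixed by 1)
bond 2 |J1  (J1: last free bond brings effort in)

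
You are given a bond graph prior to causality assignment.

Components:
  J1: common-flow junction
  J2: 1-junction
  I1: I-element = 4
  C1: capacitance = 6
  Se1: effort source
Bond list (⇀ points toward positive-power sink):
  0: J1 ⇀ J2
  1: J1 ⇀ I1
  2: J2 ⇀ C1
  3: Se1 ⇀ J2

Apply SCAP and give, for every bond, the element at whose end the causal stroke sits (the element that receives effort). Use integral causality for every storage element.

bond 3 stroke at J2  (Se1 fixes effort; stroke away)
bond 1 stroke at I1  (I1 outputs flow p/I1)
bond 0 stroke at J1  (common-f at J1 fixed by 1)
bond 2 stroke at J2  (J2 flow already set via bond 0)

bond 0 stroke at J1
bond 1 stroke at I1
bond 2 stroke at J2
bond 3 stroke at J2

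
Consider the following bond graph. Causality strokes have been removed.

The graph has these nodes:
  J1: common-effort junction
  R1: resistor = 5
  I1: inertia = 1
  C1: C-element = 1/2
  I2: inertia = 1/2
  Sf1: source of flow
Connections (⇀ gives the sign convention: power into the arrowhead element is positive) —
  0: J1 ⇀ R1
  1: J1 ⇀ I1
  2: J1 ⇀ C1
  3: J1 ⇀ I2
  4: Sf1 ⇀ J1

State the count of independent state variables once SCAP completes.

b4 |Sf1  (source Sf1 imposes f)
b1 |I1  (I1 outputs flow p/I1)
b2 |J1  (C1 outputs effort q/C1)
b0 |R1  (0-jn J1 has e-setter on 2)
b3 |I2  (0-jn J1 has e-setter on 2)

3  (C1, I1, I2 all integral)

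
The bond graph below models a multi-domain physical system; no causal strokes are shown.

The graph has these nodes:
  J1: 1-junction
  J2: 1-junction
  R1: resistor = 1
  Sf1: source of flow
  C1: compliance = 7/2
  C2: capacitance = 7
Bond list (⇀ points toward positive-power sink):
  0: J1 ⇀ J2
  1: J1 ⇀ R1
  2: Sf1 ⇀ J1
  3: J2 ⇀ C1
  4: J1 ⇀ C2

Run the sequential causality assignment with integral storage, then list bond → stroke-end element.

#0 →J1
#1 →J1
#2 →Sf1
#3 →J2
#4 →J1

bond 2 stroke→Sf1  (Sf1: flow source, stroke at near end)
bond 0 stroke→J1  (1-jn J1 has f-setter on 2)
bond 1 stroke→J1  (common-f at J1 fixed by 2)
bond 4 stroke→J1  (J1 flow already set via bond 2)
bond 3 stroke→J2  (J2: bond 0 brought flow, rest push out)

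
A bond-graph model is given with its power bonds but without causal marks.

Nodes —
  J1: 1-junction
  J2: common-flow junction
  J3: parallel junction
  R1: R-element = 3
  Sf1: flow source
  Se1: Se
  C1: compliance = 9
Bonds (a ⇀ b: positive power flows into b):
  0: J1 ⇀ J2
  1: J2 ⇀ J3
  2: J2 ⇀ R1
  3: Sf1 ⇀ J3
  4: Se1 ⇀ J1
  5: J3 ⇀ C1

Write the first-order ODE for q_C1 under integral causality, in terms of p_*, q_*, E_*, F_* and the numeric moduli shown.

dq_C1/dt = E_Se1/3 + F_Sf1 - q_C1/27

β3 |Sf1  (Sf1 fixes flow; stroke at Sf1)
β4 |J1  (source Se1 imposes e)
β0 |J2  (J1: last free bond brings flow in)
β5 |J3  (C1 integral (e out))
β1 |J2  (0-jn J3 has e-setter on 5)
β2 |R1  (closing 1-jn rule on J2)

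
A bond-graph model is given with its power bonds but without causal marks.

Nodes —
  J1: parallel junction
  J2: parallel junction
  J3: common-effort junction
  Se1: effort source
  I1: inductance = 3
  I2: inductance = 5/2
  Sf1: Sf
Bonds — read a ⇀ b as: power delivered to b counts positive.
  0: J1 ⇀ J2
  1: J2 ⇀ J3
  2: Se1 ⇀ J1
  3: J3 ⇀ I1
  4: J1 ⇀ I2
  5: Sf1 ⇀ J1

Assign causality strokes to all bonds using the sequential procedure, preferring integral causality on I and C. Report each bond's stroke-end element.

β2 stroke→J1  (Se1 fixes effort; stroke away)
β5 stroke→Sf1  (Sf1 (Sf) sets flow on bond)
β0 stroke→J2  (common-e at J1 fixed by 2)
β4 stroke→I2  (J1 effort already set via bond 2)
β1 stroke→J3  (common-e at J2 fixed by 0)
β3 stroke→I1  (J3 effort already set via bond 1)

#0 stroke at J2
#1 stroke at J3
#2 stroke at J1
#3 stroke at I1
#4 stroke at I2
#5 stroke at Sf1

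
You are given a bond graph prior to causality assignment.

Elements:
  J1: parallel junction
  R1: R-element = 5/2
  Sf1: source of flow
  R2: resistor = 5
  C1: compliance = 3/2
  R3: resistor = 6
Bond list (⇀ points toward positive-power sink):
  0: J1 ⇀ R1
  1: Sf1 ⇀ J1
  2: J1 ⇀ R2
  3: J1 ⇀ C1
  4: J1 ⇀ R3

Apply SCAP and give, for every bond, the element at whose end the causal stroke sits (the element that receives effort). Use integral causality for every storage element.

#0 stroke at R1
#1 stroke at Sf1
#2 stroke at R2
#3 stroke at J1
#4 stroke at R3

bond 1 →Sf1  (Sf1 (Sf) sets flow on bond)
bond 3 →J1  (C1: C, integral causality)
bond 0 →R1  (J1: bond 3 brought effort, rest push out)
bond 2 →R2  (J1: bond 3 brought effort, rest push out)
bond 4 →R3  (J1: bond 3 brought effort, rest push out)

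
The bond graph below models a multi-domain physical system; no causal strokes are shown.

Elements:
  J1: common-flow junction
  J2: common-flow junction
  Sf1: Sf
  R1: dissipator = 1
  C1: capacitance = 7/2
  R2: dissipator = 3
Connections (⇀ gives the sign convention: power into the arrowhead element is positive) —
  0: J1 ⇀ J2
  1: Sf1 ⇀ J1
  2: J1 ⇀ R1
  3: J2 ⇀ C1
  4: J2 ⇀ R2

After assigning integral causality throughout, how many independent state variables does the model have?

1  (C1 all integral)

bond 1 stroke at Sf1  (source Sf1 imposes f)
bond 0 stroke at J1  (J1: bond 1 brought flow, rest push out)
bond 2 stroke at J1  (1-jn J1 has f-setter on 1)
bond 3 stroke at J2  (J2: bond 0 brought flow, rest push out)
bond 4 stroke at J2  (common-f at J2 fixed by 0)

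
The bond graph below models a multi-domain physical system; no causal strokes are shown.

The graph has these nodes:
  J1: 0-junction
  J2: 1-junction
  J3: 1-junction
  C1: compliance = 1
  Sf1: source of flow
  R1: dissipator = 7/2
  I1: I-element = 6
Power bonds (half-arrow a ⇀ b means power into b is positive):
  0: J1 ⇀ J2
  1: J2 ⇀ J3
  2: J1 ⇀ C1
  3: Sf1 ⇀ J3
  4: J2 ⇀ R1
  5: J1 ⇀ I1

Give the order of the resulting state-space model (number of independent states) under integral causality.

b3 |Sf1  (source Sf1 imposes f)
b1 |J3  (1-jn J3 has f-setter on 3)
b0 |J2  (common-f at J2 fixed by 1)
b4 |J2  (J2 flow already set via bond 1)
b2 |J1  (C1 integral (e out))
b5 |I1  (J1: bond 2 brought effort, rest push out)

2  (C1, I1 all integral)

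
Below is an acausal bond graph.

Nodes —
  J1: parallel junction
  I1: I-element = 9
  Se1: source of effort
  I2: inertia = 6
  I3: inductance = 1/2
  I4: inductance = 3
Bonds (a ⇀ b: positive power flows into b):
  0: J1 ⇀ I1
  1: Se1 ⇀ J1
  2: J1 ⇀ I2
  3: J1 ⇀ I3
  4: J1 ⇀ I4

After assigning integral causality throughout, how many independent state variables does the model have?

4  (I1, I2, I3, I4 all integral)

#1 stroke→J1  (Se1 (Se) sets effort on bond)
#0 stroke→I1  (J1 effort already set via bond 1)
#2 stroke→I2  (common-e at J1 fixed by 1)
#3 stroke→I3  (J1: bond 1 brought effort, rest push out)
#4 stroke→I4  (J1: bond 1 brought effort, rest push out)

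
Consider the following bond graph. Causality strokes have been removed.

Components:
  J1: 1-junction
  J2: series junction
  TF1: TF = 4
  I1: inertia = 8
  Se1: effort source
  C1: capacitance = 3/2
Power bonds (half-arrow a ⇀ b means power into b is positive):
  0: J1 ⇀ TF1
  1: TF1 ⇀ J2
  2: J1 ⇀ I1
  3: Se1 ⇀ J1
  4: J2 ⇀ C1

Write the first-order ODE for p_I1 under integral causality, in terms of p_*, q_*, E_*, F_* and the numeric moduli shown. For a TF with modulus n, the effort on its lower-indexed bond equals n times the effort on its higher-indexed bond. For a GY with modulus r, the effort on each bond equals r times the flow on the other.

dp_I1/dt = E_Se1 - 8*q_C1/3

bond 3 stroke→J1  (Se1: effort source, stroke at far end)
bond 2 stroke→I1  (I1 outputs flow p/I1)
bond 0 stroke→J1  (J1 flow already set via bond 2)
bond 1 stroke→TF1  (TF1 one-in-one-out from 0)
bond 4 stroke→J2  (J2: bond 1 brought flow, rest push out)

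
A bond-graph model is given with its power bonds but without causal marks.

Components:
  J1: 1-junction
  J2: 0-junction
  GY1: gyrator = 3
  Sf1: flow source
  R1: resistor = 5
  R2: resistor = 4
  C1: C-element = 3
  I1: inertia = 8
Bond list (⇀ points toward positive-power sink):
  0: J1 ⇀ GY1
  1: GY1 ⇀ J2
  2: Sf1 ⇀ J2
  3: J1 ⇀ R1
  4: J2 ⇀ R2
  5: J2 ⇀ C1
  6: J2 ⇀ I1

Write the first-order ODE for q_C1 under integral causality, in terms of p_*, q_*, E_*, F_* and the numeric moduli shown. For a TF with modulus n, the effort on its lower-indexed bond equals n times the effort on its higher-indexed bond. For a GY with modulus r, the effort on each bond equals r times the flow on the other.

β2 stroke→Sf1  (source Sf1 imposes f)
β5 stroke→J2  (C1 integral (e out))
β1 stroke→GY1  (0-jn J2 has e-setter on 5)
β4 stroke→R2  (common-e at J2 fixed by 5)
β6 stroke→I1  (0-jn J2 has e-setter on 5)
β0 stroke→GY1  (GY1: gyrator matches bond 1)
β3 stroke→J1  (J1 flow already set via bond 0)

dq_C1/dt = F_Sf1 - p_I1/8 - 29*q_C1/108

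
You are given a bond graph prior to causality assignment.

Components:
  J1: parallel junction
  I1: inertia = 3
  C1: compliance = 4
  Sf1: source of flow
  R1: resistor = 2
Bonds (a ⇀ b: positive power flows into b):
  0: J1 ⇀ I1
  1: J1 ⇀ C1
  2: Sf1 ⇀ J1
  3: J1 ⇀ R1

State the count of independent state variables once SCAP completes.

2  (C1, I1 all integral)

b2 →Sf1  (Sf1: flow source, stroke at near end)
b0 →I1  (I1: I, integral causality)
b1 →J1  (C1: C, integral causality)
b3 →R1  (0-jn J1 has e-setter on 1)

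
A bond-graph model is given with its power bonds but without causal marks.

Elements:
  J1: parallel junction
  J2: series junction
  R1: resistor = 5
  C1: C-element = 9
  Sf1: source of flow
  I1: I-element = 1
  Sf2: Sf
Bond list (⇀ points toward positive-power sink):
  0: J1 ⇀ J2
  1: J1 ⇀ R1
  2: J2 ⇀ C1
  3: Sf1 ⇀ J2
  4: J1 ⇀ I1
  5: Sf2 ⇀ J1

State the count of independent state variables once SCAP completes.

2  (C1, I1 all integral)

β3 |Sf1  (Sf1: flow source, stroke at near end)
β5 |Sf2  (Sf2 (Sf) sets flow on bond)
β0 |J2  (J2: bond 3 brought flow, rest push out)
β2 |J2  (J2 flow already set via bond 3)
β4 |I1  (I1 integral (f out))
β1 |J1  (only one effort-in slot at J1)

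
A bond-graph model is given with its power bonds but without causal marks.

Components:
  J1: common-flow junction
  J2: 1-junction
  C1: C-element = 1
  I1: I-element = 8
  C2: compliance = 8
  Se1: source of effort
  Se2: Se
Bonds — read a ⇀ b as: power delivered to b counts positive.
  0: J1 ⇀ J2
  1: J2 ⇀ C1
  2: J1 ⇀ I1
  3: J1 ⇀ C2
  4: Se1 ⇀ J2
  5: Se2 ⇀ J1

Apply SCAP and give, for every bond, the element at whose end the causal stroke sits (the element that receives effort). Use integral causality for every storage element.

#4 →J2  (source Se1 imposes e)
#5 →J1  (Se2: effort source, stroke at far end)
#1 →J2  (C1: C, integral causality)
#0 →J1  (J2 needs exactly one f-in)
#2 →I1  (I1: I, integral causality)
#3 →J1  (1-jn J1 has f-setter on 2)

β0 stroke at J1
β1 stroke at J2
β2 stroke at I1
β3 stroke at J1
β4 stroke at J2
β5 stroke at J1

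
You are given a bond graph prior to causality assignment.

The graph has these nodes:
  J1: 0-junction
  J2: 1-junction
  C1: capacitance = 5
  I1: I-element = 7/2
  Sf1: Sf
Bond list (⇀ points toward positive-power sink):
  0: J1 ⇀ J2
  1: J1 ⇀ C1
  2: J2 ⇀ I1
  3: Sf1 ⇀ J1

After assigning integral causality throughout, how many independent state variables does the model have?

2  (C1, I1 all integral)

#3 stroke at Sf1  (source Sf1 imposes f)
#1 stroke at J1  (C1: C, integral causality)
#0 stroke at J2  (J1 effort already set via bond 1)
#2 stroke at I1  (closing 1-jn rule on J2)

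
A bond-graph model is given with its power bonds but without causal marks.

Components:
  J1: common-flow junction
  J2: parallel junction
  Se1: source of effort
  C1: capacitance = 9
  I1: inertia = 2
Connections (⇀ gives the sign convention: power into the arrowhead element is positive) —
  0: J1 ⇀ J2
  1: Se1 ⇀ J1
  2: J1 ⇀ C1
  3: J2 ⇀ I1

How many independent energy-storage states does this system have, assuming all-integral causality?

2  (C1, I1 all integral)

#1 |J1  (Se1 (Se) sets effort on bond)
#2 |J1  (C1: C, integral causality)
#0 |J2  (closing 1-jn rule on J1)
#3 |I1  (J2: bond 0 brought effort, rest push out)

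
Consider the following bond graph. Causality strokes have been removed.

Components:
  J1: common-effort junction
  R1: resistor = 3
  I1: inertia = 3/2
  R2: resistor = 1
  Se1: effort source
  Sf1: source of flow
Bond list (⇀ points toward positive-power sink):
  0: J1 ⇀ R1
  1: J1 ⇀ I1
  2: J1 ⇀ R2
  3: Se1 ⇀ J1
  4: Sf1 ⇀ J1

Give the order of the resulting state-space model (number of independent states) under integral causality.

1  (I1 all integral)

#3 stroke at J1  (Se1: effort source, stroke at far end)
#4 stroke at Sf1  (source Sf1 imposes f)
#0 stroke at R1  (common-e at J1 fixed by 3)
#1 stroke at I1  (common-e at J1 fixed by 3)
#2 stroke at R2  (J1: bond 3 brought effort, rest push out)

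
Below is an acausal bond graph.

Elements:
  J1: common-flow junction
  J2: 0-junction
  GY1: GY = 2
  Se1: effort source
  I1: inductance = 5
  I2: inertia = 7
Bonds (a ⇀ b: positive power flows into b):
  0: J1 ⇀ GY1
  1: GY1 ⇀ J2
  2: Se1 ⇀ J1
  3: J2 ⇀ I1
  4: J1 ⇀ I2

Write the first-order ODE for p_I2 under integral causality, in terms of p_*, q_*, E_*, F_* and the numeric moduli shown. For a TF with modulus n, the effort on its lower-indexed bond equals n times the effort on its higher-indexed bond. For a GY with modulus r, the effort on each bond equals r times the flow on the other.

#2 stroke→J1  (Se1 fixes effort; stroke away)
#3 stroke→I1  (I1 outputs flow p/I1)
#1 stroke→J2  (J2: last free bond brings effort in)
#0 stroke→J1  (GY1: gyrator matches bond 1)
#4 stroke→I2  (closing 1-jn rule on J1)

dp_I2/dt = E_Se1 - 2*p_I1/5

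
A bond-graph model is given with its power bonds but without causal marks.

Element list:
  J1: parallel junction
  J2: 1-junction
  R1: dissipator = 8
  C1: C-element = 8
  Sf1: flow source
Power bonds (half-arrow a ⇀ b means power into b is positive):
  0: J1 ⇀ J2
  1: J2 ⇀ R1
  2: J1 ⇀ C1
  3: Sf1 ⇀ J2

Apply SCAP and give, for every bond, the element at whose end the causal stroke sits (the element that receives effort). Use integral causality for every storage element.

bond 0 |J2
bond 1 |J2
bond 2 |J1
bond 3 |Sf1

b3 |Sf1  (Sf1: flow source, stroke at near end)
b0 |J2  (1-jn J2 has f-setter on 3)
b1 |J2  (J2: bond 3 brought flow, rest push out)
b2 |J1  (closing 0-jn rule on J1)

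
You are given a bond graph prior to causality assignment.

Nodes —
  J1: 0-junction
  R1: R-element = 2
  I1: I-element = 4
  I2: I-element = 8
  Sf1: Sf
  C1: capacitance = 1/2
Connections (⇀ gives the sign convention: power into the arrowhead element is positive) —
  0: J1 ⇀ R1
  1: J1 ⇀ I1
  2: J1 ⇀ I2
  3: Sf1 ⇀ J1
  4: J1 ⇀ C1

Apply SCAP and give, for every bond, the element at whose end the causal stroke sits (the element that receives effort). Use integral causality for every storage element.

bond 3 stroke→Sf1  (source Sf1 imposes f)
bond 1 stroke→I1  (I1: I, integral causality)
bond 2 stroke→I2  (prefer integral on I2)
bond 4 stroke→J1  (C1 outputs effort q/C1)
bond 0 stroke→R1  (J1 effort already set via bond 4)

β0 stroke→R1
β1 stroke→I1
β2 stroke→I2
β3 stroke→Sf1
β4 stroke→J1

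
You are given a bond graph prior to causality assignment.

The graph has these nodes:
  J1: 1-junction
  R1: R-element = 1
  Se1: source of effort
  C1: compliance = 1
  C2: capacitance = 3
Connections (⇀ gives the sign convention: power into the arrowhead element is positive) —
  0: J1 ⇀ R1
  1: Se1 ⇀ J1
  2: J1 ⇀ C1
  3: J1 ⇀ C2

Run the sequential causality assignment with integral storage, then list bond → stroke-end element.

bond 0 stroke at R1
bond 1 stroke at J1
bond 2 stroke at J1
bond 3 stroke at J1

#1 |J1  (source Se1 imposes e)
#2 |J1  (C1 integral (e out))
#3 |J1  (prefer integral on C2)
#0 |R1  (J1: last free bond brings flow in)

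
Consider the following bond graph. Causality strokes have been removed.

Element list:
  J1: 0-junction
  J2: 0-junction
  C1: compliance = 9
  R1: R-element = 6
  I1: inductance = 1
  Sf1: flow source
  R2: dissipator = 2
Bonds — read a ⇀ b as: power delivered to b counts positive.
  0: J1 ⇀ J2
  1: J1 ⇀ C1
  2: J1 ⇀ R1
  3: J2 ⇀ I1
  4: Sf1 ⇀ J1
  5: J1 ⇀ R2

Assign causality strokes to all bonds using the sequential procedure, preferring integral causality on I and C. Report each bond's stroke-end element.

β0 stroke→J2
β1 stroke→J1
β2 stroke→R1
β3 stroke→I1
β4 stroke→Sf1
β5 stroke→R2

β4 stroke→Sf1  (Sf1: flow source, stroke at near end)
β1 stroke→J1  (C1: C, integral causality)
β0 stroke→J2  (common-e at J1 fixed by 1)
β2 stroke→R1  (0-jn J1 has e-setter on 1)
β5 stroke→R2  (0-jn J1 has e-setter on 1)
β3 stroke→I1  (J2 effort already set via bond 0)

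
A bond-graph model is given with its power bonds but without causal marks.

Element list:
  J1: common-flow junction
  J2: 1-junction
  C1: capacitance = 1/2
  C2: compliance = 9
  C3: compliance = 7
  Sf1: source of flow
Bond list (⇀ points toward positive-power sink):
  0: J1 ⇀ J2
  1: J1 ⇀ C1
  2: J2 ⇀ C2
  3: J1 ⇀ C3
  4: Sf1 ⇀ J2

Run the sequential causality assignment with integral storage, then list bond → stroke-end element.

#0 stroke→J2
#1 stroke→J1
#2 stroke→J2
#3 stroke→J1
#4 stroke→Sf1

b4 →Sf1  (Sf1 (Sf) sets flow on bond)
b0 →J2  (common-f at J2 fixed by 4)
b2 →J2  (J2: bond 4 brought flow, rest push out)
b1 →J1  (common-f at J1 fixed by 0)
b3 →J1  (J1 flow already set via bond 0)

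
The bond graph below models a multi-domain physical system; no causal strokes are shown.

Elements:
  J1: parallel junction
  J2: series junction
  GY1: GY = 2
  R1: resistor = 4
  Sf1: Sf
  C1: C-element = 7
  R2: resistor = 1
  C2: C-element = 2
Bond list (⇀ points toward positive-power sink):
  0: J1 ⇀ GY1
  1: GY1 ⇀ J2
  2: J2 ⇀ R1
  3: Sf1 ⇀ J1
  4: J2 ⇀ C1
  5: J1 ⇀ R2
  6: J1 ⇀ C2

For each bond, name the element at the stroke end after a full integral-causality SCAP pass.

bond 3 stroke at Sf1  (Sf1: flow source, stroke at near end)
bond 4 stroke at J2  (C1 integral (e out))
bond 6 stroke at J1  (C2 outputs effort q/C2)
bond 0 stroke at GY1  (J1: bond 6 brought effort, rest push out)
bond 5 stroke at R2  (J1 effort already set via bond 6)
bond 1 stroke at GY1  (GY1: gyrator matches bond 0)
bond 2 stroke at J2  (1-jn J2 has f-setter on 1)

#0 stroke→GY1
#1 stroke→GY1
#2 stroke→J2
#3 stroke→Sf1
#4 stroke→J2
#5 stroke→R2
#6 stroke→J1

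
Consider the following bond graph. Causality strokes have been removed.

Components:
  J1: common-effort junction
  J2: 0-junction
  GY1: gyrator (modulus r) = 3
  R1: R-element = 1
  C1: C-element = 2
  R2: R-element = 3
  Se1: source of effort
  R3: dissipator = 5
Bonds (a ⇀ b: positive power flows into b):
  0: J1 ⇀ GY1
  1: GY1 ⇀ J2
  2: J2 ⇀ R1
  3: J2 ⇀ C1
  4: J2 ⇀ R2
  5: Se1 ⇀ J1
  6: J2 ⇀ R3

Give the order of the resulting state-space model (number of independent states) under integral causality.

1  (C1 all integral)

β5 stroke→J1  (Se1 fixes effort; stroke away)
β0 stroke→GY1  (J1 effort already set via bond 5)
β1 stroke→GY1  (GY1 both-in/both-out from 0)
β3 stroke→J2  (C1 outputs effort q/C1)
β2 stroke→R1  (common-e at J2 fixed by 3)
β4 stroke→R2  (J2: bond 3 brought effort, rest push out)
β6 stroke→R3  (common-e at J2 fixed by 3)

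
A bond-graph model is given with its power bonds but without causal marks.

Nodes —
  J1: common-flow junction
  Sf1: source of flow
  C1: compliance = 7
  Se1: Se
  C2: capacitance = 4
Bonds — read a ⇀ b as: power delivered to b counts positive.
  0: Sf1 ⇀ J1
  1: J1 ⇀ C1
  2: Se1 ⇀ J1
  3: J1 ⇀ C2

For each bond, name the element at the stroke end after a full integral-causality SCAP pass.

#0 →Sf1  (Sf1 fixes flow; stroke at Sf1)
#2 →J1  (Se1 fixes effort; stroke away)
#1 →J1  (J1: bond 0 brought flow, rest push out)
#3 →J1  (1-jn J1 has f-setter on 0)

bond 0 stroke→Sf1
bond 1 stroke→J1
bond 2 stroke→J1
bond 3 stroke→J1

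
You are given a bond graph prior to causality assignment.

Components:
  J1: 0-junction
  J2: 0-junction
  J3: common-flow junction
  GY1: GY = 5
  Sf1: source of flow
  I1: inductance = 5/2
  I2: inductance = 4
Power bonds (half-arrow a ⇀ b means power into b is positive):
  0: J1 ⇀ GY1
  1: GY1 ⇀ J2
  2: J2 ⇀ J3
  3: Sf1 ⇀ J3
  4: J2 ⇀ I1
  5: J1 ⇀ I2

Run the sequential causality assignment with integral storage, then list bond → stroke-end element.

bond 3 stroke at Sf1  (Sf1 (Sf) sets flow on bond)
bond 2 stroke at J3  (common-f at J3 fixed by 3)
bond 4 stroke at I1  (I1 integral (f out))
bond 1 stroke at J2  (J2 needs exactly one e-in)
bond 0 stroke at J1  (GY GY1: same side as bond 1)
bond 5 stroke at I2  (J1 effort already set via bond 0)

bond 0 stroke at J1
bond 1 stroke at J2
bond 2 stroke at J3
bond 3 stroke at Sf1
bond 4 stroke at I1
bond 5 stroke at I2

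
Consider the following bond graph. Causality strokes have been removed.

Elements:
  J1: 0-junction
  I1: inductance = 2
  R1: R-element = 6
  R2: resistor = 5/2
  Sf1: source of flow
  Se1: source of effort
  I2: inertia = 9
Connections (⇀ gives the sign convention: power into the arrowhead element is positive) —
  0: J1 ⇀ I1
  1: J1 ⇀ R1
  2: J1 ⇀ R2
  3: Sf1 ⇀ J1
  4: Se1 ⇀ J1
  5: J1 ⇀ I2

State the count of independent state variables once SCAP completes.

2  (I1, I2 all integral)

bond 3 stroke at Sf1  (Sf1 fixes flow; stroke at Sf1)
bond 4 stroke at J1  (Se1 (Se) sets effort on bond)
bond 0 stroke at I1  (common-e at J1 fixed by 4)
bond 1 stroke at R1  (J1 effort already set via bond 4)
bond 2 stroke at R2  (J1 effort already set via bond 4)
bond 5 stroke at I2  (J1: bond 4 brought effort, rest push out)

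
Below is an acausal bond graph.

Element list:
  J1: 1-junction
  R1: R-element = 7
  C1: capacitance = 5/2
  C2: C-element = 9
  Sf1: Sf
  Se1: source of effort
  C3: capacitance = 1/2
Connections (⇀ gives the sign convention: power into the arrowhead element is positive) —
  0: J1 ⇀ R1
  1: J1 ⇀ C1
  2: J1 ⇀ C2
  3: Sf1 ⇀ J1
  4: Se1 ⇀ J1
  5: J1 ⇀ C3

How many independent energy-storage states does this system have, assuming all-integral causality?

bond 3 →Sf1  (Sf1: flow source, stroke at near end)
bond 4 →J1  (Se1: effort source, stroke at far end)
bond 0 →J1  (common-f at J1 fixed by 3)
bond 1 →J1  (J1: bond 3 brought flow, rest push out)
bond 2 →J1  (J1 flow already set via bond 3)
bond 5 →J1  (J1 flow already set via bond 3)

3  (C1, C2, C3 all integral)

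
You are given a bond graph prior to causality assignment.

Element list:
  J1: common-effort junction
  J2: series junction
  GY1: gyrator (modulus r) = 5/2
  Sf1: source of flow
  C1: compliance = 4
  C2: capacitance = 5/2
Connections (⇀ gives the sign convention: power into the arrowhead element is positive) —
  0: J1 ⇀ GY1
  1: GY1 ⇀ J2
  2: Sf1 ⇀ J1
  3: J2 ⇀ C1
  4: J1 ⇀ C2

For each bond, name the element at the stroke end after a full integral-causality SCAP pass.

b2 |Sf1  (Sf1 (Sf) sets flow on bond)
b3 |J2  (prefer integral on C1)
b1 |GY1  (only one flow-in slot at J2)
b0 |GY1  (GY1: gyrator matches bond 1)
b4 |J1  (J1: last free bond brings effort in)

b0 |GY1
b1 |GY1
b2 |Sf1
b3 |J2
b4 |J1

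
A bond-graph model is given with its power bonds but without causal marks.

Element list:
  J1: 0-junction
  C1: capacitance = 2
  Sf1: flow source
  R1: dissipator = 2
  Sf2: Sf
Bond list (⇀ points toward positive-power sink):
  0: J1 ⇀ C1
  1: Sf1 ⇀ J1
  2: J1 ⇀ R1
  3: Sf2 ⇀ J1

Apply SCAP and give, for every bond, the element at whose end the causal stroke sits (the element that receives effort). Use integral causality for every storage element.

bond 0 →J1
bond 1 →Sf1
bond 2 →R1
bond 3 →Sf2

bond 1 stroke→Sf1  (Sf1 fixes flow; stroke at Sf1)
bond 3 stroke→Sf2  (Sf2 fixes flow; stroke at Sf2)
bond 0 stroke→J1  (C1 outputs effort q/C1)
bond 2 stroke→R1  (J1: bond 0 brought effort, rest push out)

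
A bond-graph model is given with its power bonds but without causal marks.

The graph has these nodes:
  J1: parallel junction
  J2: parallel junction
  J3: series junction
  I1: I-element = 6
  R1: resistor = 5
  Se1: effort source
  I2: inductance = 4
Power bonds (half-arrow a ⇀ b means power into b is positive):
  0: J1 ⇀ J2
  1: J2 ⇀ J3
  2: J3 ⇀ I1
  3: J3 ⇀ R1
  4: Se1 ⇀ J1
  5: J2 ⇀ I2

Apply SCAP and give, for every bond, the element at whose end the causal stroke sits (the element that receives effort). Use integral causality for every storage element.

β4 stroke at J1  (Se1: effort source, stroke at far end)
β0 stroke at J2  (J1: bond 4 brought effort, rest push out)
β1 stroke at J3  (J2: bond 0 brought effort, rest push out)
β5 stroke at I2  (0-jn J2 has e-setter on 0)
β2 stroke at I1  (I1 outputs flow p/I1)
β3 stroke at J3  (J3: bond 2 brought flow, rest push out)

b0 |J2
b1 |J3
b2 |I1
b3 |J3
b4 |J1
b5 |I2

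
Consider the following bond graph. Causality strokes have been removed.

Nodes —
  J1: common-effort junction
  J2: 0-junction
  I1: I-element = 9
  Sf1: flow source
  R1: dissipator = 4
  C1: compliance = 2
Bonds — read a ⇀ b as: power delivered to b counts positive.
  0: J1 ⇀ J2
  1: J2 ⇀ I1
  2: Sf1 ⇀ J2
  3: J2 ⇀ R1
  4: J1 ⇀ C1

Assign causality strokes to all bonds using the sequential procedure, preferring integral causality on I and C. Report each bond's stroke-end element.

bond 2 stroke→Sf1  (Sf1 fixes flow; stroke at Sf1)
bond 1 stroke→I1  (I1 outputs flow p/I1)
bond 4 stroke→J1  (C1 integral (e out))
bond 0 stroke→J2  (J1 effort already set via bond 4)
bond 3 stroke→R1  (J2 effort already set via bond 0)

bond 0 →J2
bond 1 →I1
bond 2 →Sf1
bond 3 →R1
bond 4 →J1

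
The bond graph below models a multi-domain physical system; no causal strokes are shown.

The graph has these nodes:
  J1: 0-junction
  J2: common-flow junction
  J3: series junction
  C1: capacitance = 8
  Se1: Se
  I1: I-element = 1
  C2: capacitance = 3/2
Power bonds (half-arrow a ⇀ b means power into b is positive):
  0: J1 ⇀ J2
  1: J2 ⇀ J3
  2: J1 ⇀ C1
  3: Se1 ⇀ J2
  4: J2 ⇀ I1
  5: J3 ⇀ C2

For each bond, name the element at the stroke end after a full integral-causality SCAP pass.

β0 stroke→J2
β1 stroke→J2
β2 stroke→J1
β3 stroke→J2
β4 stroke→I1
β5 stroke→J3

bond 3 |J2  (Se1 fixes effort; stroke away)
bond 2 |J1  (C1: C, integral causality)
bond 0 |J2  (J1: bond 2 brought effort, rest push out)
bond 4 |I1  (I1 integral (f out))
bond 1 |J2  (1-jn J2 has f-setter on 4)
bond 5 |J3  (common-f at J3 fixed by 1)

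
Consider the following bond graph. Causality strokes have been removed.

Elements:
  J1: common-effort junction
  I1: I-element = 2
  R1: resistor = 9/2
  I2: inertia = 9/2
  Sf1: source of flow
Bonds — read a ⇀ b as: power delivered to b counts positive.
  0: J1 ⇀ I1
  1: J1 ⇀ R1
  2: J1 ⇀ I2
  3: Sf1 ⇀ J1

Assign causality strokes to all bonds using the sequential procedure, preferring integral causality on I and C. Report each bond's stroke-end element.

bond 3 →Sf1  (Sf1: flow source, stroke at near end)
bond 0 →I1  (I1 outputs flow p/I1)
bond 2 →I2  (I2: I, integral causality)
bond 1 →J1  (J1 needs exactly one e-in)

#0 stroke at I1
#1 stroke at J1
#2 stroke at I2
#3 stroke at Sf1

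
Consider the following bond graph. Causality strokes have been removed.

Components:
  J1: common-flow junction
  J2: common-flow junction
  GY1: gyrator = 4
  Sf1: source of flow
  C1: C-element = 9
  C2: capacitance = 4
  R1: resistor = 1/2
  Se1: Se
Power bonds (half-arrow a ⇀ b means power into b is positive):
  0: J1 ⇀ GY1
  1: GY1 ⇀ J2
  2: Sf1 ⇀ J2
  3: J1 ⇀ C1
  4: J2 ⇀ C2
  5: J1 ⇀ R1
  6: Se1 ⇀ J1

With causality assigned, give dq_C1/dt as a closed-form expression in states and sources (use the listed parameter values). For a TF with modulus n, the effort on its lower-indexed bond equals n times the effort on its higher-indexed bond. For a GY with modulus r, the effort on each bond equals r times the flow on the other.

bond 2 →Sf1  (Sf1 (Sf) sets flow on bond)
bond 6 →J1  (Se1: effort source, stroke at far end)
bond 1 →J2  (1-jn J2 has f-setter on 2)
bond 4 →J2  (J2: bond 2 brought flow, rest push out)
bond 0 →J1  (GY GY1: same side as bond 1)
bond 3 →J1  (prefer integral on C1)
bond 5 →R1  (J1: last free bond brings flow in)

dq_C1/dt = 2*E_Se1 - 8*F_Sf1 - 2*q_C1/9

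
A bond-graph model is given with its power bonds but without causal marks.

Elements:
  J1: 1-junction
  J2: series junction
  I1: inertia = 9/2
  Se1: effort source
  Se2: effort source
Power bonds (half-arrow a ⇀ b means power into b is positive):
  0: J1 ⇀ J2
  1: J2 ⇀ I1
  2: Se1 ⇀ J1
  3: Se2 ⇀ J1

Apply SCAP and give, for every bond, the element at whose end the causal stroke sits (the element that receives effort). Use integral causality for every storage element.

b0 stroke at J2
b1 stroke at I1
b2 stroke at J1
b3 stroke at J1

bond 2 →J1  (Se1: effort source, stroke at far end)
bond 3 →J1  (Se2: effort source, stroke at far end)
bond 0 →J2  (J1 needs exactly one f-in)
bond 1 →I1  (J2: last free bond brings flow in)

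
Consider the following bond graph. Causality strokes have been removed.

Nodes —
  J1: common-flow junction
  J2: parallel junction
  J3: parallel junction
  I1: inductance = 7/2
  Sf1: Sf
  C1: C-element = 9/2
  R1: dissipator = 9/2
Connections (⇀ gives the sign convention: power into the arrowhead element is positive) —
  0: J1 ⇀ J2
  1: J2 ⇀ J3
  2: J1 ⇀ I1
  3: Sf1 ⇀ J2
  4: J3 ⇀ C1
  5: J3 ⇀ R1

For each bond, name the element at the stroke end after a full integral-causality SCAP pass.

β3 stroke at Sf1  (Sf1: flow source, stroke at near end)
β2 stroke at I1  (I1 integral (f out))
β0 stroke at J1  (J1 flow already set via bond 2)
β1 stroke at J2  (closing 0-jn rule on J2)
β4 stroke at J3  (C1: C, integral causality)
β5 stroke at R1  (J3: bond 4 brought effort, rest push out)

#0 stroke→J1
#1 stroke→J2
#2 stroke→I1
#3 stroke→Sf1
#4 stroke→J3
#5 stroke→R1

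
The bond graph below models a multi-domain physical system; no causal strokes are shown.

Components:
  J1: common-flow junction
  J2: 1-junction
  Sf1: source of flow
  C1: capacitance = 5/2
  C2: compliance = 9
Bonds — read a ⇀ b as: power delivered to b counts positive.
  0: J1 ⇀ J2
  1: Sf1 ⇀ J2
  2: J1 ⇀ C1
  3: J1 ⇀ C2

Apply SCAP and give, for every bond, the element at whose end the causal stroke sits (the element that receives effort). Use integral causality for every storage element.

bond 0 stroke→J2
bond 1 stroke→Sf1
bond 2 stroke→J1
bond 3 stroke→J1

β1 stroke→Sf1  (Sf1: flow source, stroke at near end)
β0 stroke→J2  (J2 flow already set via bond 1)
β2 stroke→J1  (1-jn J1 has f-setter on 0)
β3 stroke→J1  (J1: bond 0 brought flow, rest push out)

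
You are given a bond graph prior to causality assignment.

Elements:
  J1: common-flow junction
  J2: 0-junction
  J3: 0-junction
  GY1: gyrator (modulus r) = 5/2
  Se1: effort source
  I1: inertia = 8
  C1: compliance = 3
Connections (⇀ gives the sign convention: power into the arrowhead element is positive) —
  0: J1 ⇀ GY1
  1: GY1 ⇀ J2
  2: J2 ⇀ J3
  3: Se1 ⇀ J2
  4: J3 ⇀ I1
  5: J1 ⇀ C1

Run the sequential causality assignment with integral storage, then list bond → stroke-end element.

#3 →J2  (source Se1 imposes e)
#1 →GY1  (J2 effort already set via bond 3)
#2 →J3  (J2 effort already set via bond 3)
#4 →I1  (J3 effort already set via bond 2)
#0 →GY1  (GY GY1: same side as bond 1)
#5 →J1  (common-f at J1 fixed by 0)

#0 →GY1
#1 →GY1
#2 →J3
#3 →J2
#4 →I1
#5 →J1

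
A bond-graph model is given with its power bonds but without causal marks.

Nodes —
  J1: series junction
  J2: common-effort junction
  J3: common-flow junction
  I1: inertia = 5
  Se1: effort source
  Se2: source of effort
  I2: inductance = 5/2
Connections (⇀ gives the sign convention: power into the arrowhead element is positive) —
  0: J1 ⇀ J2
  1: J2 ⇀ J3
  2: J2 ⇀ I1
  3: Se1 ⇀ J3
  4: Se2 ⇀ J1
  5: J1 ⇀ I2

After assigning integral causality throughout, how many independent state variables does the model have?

2  (I1, I2 all integral)

bond 3 |J3  (Se1: effort source, stroke at far end)
bond 4 |J1  (Se2 fixes effort; stroke away)
bond 1 |J2  (J3: last free bond brings flow in)
bond 0 |J1  (0-jn J2 has e-setter on 1)
bond 2 |I1  (common-e at J2 fixed by 1)
bond 5 |I2  (J1: last free bond brings flow in)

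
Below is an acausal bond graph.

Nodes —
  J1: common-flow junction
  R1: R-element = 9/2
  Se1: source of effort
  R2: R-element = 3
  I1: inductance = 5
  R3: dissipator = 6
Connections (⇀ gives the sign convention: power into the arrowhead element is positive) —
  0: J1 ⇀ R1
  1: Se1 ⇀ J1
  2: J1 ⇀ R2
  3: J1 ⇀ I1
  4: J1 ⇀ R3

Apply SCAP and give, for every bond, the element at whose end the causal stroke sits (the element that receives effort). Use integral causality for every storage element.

bond 0 stroke at J1
bond 1 stroke at J1
bond 2 stroke at J1
bond 3 stroke at I1
bond 4 stroke at J1

b1 stroke at J1  (Se1 fixes effort; stroke away)
b3 stroke at I1  (I1 outputs flow p/I1)
b0 stroke at J1  (J1 flow already set via bond 3)
b2 stroke at J1  (J1 flow already set via bond 3)
b4 stroke at J1  (J1 flow already set via bond 3)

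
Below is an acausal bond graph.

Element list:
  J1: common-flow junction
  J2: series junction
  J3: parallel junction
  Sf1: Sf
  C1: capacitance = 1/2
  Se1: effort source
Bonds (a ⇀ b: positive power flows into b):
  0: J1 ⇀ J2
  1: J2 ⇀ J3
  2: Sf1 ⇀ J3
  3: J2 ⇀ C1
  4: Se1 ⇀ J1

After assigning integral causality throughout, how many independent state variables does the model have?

bond 2 stroke at Sf1  (Sf1: flow source, stroke at near end)
bond 4 stroke at J1  (Se1 (Se) sets effort on bond)
bond 0 stroke at J2  (J1: last free bond brings flow in)
bond 1 stroke at J3  (only one effort-in slot at J3)
bond 3 stroke at J2  (common-f at J2 fixed by 1)

1  (C1 all integral)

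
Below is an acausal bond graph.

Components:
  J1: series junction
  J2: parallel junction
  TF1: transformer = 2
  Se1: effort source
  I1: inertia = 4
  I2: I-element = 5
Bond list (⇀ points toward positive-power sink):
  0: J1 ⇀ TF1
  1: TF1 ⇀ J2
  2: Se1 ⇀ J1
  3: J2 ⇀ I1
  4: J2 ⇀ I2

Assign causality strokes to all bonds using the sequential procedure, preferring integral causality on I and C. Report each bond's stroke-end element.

bond 0 stroke→TF1
bond 1 stroke→J2
bond 2 stroke→J1
bond 3 stroke→I1
bond 4 stroke→I2

b2 |J1  (Se1 fixes effort; stroke away)
b0 |TF1  (J1 needs exactly one f-in)
b1 |J2  (TF1 one-in-one-out from 0)
b3 |I1  (J2 effort already set via bond 1)
b4 |I2  (J2 effort already set via bond 1)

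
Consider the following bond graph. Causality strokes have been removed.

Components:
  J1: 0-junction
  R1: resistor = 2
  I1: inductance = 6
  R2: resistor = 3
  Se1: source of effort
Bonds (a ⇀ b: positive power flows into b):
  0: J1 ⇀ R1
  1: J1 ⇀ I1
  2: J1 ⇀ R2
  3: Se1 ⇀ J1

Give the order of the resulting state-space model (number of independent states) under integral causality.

β3 stroke at J1  (Se1: effort source, stroke at far end)
β0 stroke at R1  (common-e at J1 fixed by 3)
β1 stroke at I1  (common-e at J1 fixed by 3)
β2 stroke at R2  (J1: bond 3 brought effort, rest push out)

1  (I1 all integral)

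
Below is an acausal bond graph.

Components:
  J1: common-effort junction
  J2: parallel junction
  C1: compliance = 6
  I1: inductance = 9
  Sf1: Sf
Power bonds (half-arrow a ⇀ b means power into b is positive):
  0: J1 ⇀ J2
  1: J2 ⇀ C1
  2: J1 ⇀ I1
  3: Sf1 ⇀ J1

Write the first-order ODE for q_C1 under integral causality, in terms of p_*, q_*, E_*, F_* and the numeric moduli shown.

dq_C1/dt = F_Sf1 - p_I1/9

β3 stroke→Sf1  (Sf1 fixes flow; stroke at Sf1)
β1 stroke→J2  (C1 integral (e out))
β0 stroke→J1  (common-e at J2 fixed by 1)
β2 stroke→I1  (J1: bond 0 brought effort, rest push out)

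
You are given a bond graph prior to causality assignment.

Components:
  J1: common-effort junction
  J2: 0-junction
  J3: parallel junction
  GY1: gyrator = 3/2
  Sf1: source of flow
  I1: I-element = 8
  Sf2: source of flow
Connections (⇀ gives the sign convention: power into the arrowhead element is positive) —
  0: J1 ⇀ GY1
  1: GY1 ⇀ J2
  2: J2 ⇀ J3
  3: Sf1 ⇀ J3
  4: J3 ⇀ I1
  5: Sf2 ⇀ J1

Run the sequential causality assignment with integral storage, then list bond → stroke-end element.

#3 stroke at Sf1  (Sf1 (Sf) sets flow on bond)
#5 stroke at Sf2  (Sf2: flow source, stroke at near end)
#0 stroke at J1  (closing 0-jn rule on J1)
#1 stroke at J2  (through GY1, causality inverts; strokes same side of GY1)
#2 stroke at J3  (J2 effort already set via bond 1)
#4 stroke at I1  (J3 effort already set via bond 2)

b0 |J1
b1 |J2
b2 |J3
b3 |Sf1
b4 |I1
b5 |Sf2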